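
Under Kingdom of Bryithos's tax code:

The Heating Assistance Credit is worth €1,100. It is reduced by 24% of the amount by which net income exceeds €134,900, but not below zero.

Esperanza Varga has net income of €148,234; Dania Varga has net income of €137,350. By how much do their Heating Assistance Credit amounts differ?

Esperanza (€148,234): Heating Assistance Credit: 24% of the €13,334 excess over €134,900 is €3,200.16 ≥ base, so the credit is €0.
Dania (€137,350): Heating Assistance Credit: 24% of the €2,450 excess over €134,900 is €588; credit = €1,100 − €588 = €512.
Difference: |€0 − €512| = €512.

€512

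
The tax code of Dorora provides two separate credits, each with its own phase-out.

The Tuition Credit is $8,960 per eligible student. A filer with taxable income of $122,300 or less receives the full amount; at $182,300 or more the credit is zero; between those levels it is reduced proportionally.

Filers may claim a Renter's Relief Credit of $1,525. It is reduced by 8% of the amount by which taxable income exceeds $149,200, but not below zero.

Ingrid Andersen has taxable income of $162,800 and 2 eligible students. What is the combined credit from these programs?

Tuition Credit: base = 2 × $8,960 = $17,920. $162,800 is $40,500 into a $60,000 phase-out range, leaving 19,500/60,000 of the credit: $17,920 × 19,500/60,000 = $5,824.
Renter's Relief Credit: 8% of the $13,600 excess over $149,200 is $1,088; credit = $1,525 − $1,088 = $437.
Total: $5,824 + $437 = $6,261.

$6,261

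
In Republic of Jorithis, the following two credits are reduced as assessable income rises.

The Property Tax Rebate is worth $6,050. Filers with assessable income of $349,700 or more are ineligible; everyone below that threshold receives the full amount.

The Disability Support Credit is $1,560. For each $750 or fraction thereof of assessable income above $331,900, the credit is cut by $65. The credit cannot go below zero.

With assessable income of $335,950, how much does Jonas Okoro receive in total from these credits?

Property Tax Rebate: $335,950 is below the $349,700 cutoff, so the full $6,050 applies.
Disability Support Credit: income exceeds $331,900 by $4,050, which is 6 full-or-partial $750 increments; reduction = 6 × $65 = $390, leaving $1,170.
Total: $6,050 + $1,170 = $7,220.

$7,220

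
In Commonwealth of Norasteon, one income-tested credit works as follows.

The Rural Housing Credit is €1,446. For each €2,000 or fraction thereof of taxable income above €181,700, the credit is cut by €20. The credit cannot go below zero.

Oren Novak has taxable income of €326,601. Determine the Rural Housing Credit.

Rural Housing Credit: income exceeds €181,700 by €144,901 → 73 increments × €20 = €1,460 ≥ base, so the credit is €0.

€0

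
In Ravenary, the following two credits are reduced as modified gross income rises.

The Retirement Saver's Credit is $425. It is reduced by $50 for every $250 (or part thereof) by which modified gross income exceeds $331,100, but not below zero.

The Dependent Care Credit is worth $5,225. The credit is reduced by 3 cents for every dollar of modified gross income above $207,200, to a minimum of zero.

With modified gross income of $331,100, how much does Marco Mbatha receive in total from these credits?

Retirement Saver's Credit: $331,100 is at or below the $331,100 threshold, so the full $425 applies.
Dependent Care Credit: 3% of the $123,900 excess over $207,200 is $3,717; credit = $5,225 − $3,717 = $1,508.
Total: $425 + $1,508 = $1,933.

$1,933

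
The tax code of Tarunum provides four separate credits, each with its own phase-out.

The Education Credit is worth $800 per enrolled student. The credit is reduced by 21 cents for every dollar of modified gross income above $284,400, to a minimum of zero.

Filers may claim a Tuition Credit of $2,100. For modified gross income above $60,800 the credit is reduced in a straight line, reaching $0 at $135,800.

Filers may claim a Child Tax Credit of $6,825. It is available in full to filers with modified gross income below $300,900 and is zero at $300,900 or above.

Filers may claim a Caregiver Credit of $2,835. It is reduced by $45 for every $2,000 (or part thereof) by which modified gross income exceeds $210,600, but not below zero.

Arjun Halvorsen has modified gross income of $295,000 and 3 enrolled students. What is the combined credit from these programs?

Education Credit: base = 3 × $800 = $2,400. 21% of the $10,600 excess over $284,400 is $2,226; credit = $2,400 − $2,226 = $174.
Tuition Credit: $295,000 is at or above $135,800, so the credit is $0.
Child Tax Credit: $295,000 is below the $300,900 cutoff, so the full $6,825 applies.
Caregiver Credit: income exceeds $210,600 by $84,400, which is 43 full-or-partial $2,000 increments; reduction = 43 × $45 = $1,935, leaving $900.
Total: $174 + $0 + $6,825 + $900 = $7,899.

$7,899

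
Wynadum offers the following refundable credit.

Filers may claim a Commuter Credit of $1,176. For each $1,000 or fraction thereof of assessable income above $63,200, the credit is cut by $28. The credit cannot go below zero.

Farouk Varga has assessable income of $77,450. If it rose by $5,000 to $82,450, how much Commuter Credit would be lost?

At $77,450 — income exceeds $63,200 by $14,250, which is 15 full-or-partial $1,000 increments; reduction = 15 × $28 = $420, leaving $756.
At $82,450 — income exceeds $63,200 by $19,250, which is 20 full-or-partial $1,000 increments; reduction = 20 × $28 = $560, leaving $616.
Lost: $756 − $616 = $140.

$140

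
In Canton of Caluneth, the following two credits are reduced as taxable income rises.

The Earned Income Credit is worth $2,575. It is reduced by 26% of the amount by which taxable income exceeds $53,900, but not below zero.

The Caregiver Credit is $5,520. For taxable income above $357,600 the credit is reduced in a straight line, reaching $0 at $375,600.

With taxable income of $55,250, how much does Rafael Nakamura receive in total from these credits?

$7,744

Earned Income Credit: 26% of the $1,350 excess over $53,900 is $351; credit = $2,575 − $351 = $2,224.
Caregiver Credit: $55,250 is at or below the $357,600 threshold, so the full $5,520 applies.
Total: $2,224 + $5,520 = $7,744.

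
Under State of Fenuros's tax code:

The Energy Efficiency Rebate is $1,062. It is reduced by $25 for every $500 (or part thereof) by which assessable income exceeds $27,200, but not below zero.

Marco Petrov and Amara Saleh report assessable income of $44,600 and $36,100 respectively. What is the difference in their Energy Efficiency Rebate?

Marco ($44,600): Energy Efficiency Rebate: income exceeds $27,200 by $17,400, which is 35 full-or-partial $500 increments; reduction = 35 × $25 = $875, leaving $187.
Amara ($36,100): Energy Efficiency Rebate: income exceeds $27,200 by $8,900, which is 18 full-or-partial $500 increments; reduction = 18 × $25 = $450, leaving $612.
Difference: |$187 − $612| = $425.

$425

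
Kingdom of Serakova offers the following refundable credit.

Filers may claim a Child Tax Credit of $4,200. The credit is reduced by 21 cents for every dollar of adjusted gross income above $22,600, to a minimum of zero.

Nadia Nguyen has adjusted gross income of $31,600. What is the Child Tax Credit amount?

$2,310

Child Tax Credit: 21% of the $9,000 excess over $22,600 is $1,890; credit = $4,200 − $1,890 = $2,310.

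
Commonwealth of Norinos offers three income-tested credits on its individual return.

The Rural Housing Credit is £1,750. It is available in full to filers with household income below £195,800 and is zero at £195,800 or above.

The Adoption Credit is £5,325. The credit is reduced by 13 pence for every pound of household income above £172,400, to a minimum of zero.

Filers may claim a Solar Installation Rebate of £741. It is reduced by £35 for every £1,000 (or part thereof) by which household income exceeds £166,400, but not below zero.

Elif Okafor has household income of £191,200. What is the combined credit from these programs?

Rural Housing Credit: £191,200 is below the £195,800 cutoff, so the full £1,750 applies.
Adoption Credit: 13% of the £18,800 excess over £172,400 is £2,444; credit = £5,325 − £2,444 = £2,881.
Solar Installation Rebate: income exceeds £166,400 by £24,800 → 25 increments × £35 = £875 ≥ base, so the credit is £0.
Total: £1,750 + £2,881 + £0 = £4,631.

£4,631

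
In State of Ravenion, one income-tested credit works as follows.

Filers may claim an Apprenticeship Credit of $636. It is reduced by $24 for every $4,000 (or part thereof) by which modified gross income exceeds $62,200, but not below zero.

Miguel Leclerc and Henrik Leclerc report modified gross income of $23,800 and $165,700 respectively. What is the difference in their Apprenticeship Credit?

Miguel ($23,800): Apprenticeship Credit: $23,800 is at or below the $62,200 threshold, so the full $636 applies.
Henrik ($165,700): Apprenticeship Credit: income exceeds $62,200 by $103,500, which is 26 full-or-partial $4,000 increments; reduction = 26 × $24 = $624, leaving $12.
Difference: |$636 − $12| = $624.

$624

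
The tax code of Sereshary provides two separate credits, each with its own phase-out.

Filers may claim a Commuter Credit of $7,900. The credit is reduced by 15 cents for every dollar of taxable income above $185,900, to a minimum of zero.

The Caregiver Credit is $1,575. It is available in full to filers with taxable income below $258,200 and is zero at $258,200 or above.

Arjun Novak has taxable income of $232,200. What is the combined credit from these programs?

$2,530

Commuter Credit: 15% of the $46,300 excess over $185,900 is $6,945; credit = $7,900 − $6,945 = $955.
Caregiver Credit: $232,200 is below the $258,200 cutoff, so the full $1,575 applies.
Total: $955 + $1,575 = $2,530.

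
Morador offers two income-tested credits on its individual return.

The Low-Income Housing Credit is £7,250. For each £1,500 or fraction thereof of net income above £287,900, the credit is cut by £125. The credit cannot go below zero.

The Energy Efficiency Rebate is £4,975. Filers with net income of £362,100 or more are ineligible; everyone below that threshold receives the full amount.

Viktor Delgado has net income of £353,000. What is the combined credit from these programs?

£6,725

Low-Income Housing Credit: income exceeds £287,900 by £65,100, which is 44 full-or-partial £1,500 increments; reduction = 44 × £125 = £5,500, leaving £1,750.
Energy Efficiency Rebate: £353,000 is below the £362,100 cutoff, so the full £4,975 applies.
Total: £1,750 + £4,975 = £6,725.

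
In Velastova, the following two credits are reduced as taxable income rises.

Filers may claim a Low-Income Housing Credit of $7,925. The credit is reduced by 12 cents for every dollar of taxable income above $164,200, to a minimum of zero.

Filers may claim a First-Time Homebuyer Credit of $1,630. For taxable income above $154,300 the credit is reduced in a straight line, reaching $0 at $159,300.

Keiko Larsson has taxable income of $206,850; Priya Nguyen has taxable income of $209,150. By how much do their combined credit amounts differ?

$276

Keiko ($206,850): Low-Income Housing Credit: 12% of the $42,650 excess over $164,200 is $5,118; credit = $7,925 − $5,118 = $2,807. First-Time Homebuyer Credit: $206,850 is at or above $159,300, so the credit is $0. total $2,807 + $0 = $2,807
Priya ($209,150): Low-Income Housing Credit: 12% of the $44,950 excess over $164,200 is $5,394; credit = $7,925 − $5,394 = $2,531. First-Time Homebuyer Credit: $209,150 is at or above $159,300, so the credit is $0. total $2,531 + $0 = $2,531
Difference: |$2,807 − $2,531| = $276.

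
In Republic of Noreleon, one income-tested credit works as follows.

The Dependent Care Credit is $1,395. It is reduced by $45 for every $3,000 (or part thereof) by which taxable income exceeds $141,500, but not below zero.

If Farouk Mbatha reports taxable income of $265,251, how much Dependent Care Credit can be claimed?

$0

Dependent Care Credit: income exceeds $141,500 by $123,751 → 42 increments × $45 = $1,890 ≥ base, so the credit is $0.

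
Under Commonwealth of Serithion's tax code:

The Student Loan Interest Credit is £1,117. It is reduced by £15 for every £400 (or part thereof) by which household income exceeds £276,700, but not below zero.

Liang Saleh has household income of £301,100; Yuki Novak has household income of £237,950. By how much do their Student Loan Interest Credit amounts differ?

£915

Liang (£301,100): Student Loan Interest Credit: income exceeds £276,700 by £24,400, which is 61 full-or-partial £400 increments; reduction = 61 × £15 = £915, leaving £202.
Yuki (£237,950): Student Loan Interest Credit: £237,950 is at or below the £276,700 threshold, so the full £1,117 applies.
Difference: |£202 − £1,117| = £915.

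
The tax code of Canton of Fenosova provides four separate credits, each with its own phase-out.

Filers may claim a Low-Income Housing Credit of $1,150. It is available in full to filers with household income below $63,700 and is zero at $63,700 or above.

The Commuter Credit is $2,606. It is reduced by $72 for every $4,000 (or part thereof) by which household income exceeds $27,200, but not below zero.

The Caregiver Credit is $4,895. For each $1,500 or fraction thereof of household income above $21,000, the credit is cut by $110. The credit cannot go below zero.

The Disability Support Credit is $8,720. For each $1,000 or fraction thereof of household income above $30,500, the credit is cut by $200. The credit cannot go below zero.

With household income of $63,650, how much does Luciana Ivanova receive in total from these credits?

Low-Income Housing Credit: $63,650 is below the $63,700 cutoff, so the full $1,150 applies.
Commuter Credit: income exceeds $27,200 by $36,450, which is 10 full-or-partial $4,000 increments; reduction = 10 × $72 = $720, leaving $1,886.
Caregiver Credit: income exceeds $21,000 by $42,650, which is 29 full-or-partial $1,500 increments; reduction = 29 × $110 = $3,190, leaving $1,705.
Disability Support Credit: income exceeds $30,500 by $33,150, which is 34 full-or-partial $1,000 increments; reduction = 34 × $200 = $6,800, leaving $1,920.
Total: $1,150 + $1,886 + $1,705 + $1,920 = $6,661.

$6,661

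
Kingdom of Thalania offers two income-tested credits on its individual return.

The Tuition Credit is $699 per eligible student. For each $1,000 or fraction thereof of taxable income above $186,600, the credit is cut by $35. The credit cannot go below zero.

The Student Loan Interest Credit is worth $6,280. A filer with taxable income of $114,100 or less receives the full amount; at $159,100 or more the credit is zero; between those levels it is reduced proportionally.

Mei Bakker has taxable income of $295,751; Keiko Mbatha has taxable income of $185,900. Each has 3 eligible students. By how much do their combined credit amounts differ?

$2,097

Mei ($295,751): Tuition Credit: base = 3 × $699 = $2,097. income exceeds $186,600 by $109,151 → 110 increments × $35 = $3,850 ≥ base, so the credit is $0. Student Loan Interest Credit: $295,751 is at or above $159,100, so the credit is $0. total $0 + $0 = $0
Keiko ($185,900): Tuition Credit: base = 3 × $699 = $2,097. $185,900 is at or below the $186,600 threshold, so the full $2,097 applies. Student Loan Interest Credit: $185,900 is at or above $159,100, so the credit is $0. total $2,097 + $0 = $2,097
Difference: |$0 − $2,097| = $2,097.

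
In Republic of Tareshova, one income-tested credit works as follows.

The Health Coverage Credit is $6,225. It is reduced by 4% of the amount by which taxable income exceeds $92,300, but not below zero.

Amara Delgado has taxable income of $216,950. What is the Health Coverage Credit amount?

Health Coverage Credit: 4% of the $124,650 excess over $92,300 is $4,986; credit = $6,225 − $4,986 = $1,239.

$1,239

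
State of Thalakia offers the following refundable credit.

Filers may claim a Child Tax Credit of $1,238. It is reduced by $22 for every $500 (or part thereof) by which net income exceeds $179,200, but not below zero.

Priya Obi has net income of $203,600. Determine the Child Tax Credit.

Child Tax Credit: income exceeds $179,200 by $24,400, which is 49 full-or-partial $500 increments; reduction = 49 × $22 = $1,078, leaving $160.

$160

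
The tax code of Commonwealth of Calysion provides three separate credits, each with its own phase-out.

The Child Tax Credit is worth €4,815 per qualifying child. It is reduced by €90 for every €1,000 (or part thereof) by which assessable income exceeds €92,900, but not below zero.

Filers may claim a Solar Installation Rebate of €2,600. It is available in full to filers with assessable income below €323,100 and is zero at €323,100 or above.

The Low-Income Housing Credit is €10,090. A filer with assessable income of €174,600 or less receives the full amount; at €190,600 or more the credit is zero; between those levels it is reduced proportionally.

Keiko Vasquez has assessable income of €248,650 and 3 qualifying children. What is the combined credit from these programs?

€3,005

Child Tax Credit: base = 3 × €4,815 = €14,445. income exceeds €92,900 by €155,750, which is 156 full-or-partial €1,000 increments; reduction = 156 × €90 = €14,040, leaving €405.
Solar Installation Rebate: €248,650 is below the €323,100 cutoff, so the full €2,600 applies.
Low-Income Housing Credit: €248,650 is at or above €190,600, so the credit is €0.
Total: €405 + €2,600 + €0 = €3,005.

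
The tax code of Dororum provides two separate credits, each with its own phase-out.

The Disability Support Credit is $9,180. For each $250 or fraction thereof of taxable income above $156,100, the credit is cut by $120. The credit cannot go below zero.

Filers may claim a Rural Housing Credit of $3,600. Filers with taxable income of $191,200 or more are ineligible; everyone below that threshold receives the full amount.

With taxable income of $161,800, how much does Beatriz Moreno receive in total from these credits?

Disability Support Credit: income exceeds $156,100 by $5,700, which is 23 full-or-partial $250 increments; reduction = 23 × $120 = $2,760, leaving $6,420.
Rural Housing Credit: $161,800 is below the $191,200 cutoff, so the full $3,600 applies.
Total: $6,420 + $3,600 = $10,020.

$10,020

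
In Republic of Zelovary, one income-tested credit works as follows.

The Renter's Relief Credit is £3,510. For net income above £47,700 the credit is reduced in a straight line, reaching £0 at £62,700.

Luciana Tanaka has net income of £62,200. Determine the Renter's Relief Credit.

£117

Renter's Relief Credit: £62,200 is £14,500 into a £15,000 phase-out range, leaving 500/15,000 of the credit: £3,510 × 500/15,000 = £117.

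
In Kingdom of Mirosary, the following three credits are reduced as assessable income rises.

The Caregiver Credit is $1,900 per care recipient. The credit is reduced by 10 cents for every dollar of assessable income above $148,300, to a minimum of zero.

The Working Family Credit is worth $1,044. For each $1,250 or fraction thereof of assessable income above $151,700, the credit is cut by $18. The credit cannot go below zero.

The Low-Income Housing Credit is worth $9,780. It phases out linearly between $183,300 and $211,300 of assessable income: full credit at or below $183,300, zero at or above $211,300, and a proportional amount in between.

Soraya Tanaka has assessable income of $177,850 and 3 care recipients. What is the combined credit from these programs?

Caregiver Credit: base = 3 × $1,900 = $5,700. 10% of the $29,550 excess over $148,300 is $2,955; credit = $5,700 − $2,955 = $2,745.
Working Family Credit: income exceeds $151,700 by $26,150, which is 21 full-or-partial $1,250 increments; reduction = 21 × $18 = $378, leaving $666.
Low-Income Housing Credit: $177,850 is at or below the $183,300 threshold, so the full $9,780 applies.
Total: $2,745 + $666 + $9,780 = $13,191.

$13,191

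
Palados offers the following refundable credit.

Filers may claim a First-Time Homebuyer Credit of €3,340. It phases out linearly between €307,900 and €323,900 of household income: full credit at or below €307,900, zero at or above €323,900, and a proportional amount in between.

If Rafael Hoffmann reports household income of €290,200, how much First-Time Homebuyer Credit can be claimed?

€3,340

First-Time Homebuyer Credit: €290,200 is at or below the €307,900 threshold, so the full €3,340 applies.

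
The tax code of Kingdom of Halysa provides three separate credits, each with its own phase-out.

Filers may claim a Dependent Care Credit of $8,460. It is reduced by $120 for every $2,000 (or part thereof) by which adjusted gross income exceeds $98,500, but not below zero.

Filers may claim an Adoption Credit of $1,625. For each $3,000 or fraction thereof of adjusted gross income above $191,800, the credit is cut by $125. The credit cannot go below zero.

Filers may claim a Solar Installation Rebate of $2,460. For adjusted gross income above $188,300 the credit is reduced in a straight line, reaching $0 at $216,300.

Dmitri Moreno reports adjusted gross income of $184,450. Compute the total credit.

Dependent Care Credit: income exceeds $98,500 by $85,950, which is 43 full-or-partial $2,000 increments; reduction = 43 × $120 = $5,160, leaving $3,300.
Adoption Credit: $184,450 is at or below the $191,800 threshold, so the full $1,625 applies.
Solar Installation Rebate: $184,450 is at or below the $188,300 threshold, so the full $2,460 applies.
Total: $3,300 + $1,625 + $2,460 = $7,385.

$7,385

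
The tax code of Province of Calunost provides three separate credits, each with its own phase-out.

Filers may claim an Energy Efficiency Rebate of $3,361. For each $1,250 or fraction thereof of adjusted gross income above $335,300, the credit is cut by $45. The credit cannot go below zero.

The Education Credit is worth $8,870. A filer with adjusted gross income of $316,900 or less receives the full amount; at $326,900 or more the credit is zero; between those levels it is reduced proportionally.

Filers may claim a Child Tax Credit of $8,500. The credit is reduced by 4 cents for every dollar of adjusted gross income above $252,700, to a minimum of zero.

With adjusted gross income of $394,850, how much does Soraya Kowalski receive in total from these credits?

$4,015

Energy Efficiency Rebate: income exceeds $335,300 by $59,550, which is 48 full-or-partial $1,250 increments; reduction = 48 × $45 = $2,160, leaving $1,201.
Education Credit: $394,850 is at or above $326,900, so the credit is $0.
Child Tax Credit: 4% of the $142,150 excess over $252,700 is $5,686; credit = $8,500 − $5,686 = $2,814.
Total: $1,201 + $0 + $2,814 = $4,015.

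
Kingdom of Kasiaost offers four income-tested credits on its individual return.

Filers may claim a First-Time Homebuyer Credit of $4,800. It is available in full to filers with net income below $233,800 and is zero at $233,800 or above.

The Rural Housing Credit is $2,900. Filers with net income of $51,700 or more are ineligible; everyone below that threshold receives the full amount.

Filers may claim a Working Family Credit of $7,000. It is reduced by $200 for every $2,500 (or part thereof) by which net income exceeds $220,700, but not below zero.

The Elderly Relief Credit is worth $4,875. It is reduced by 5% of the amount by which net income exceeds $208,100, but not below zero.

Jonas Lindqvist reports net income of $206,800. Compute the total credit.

$16,675

First-Time Homebuyer Credit: $206,800 is below the $233,800 cutoff, so the full $4,800 applies.
Rural Housing Credit: $206,800 meets or exceeds the $51,700 cutoff, so the credit is $0.
Working Family Credit: $206,800 is at or below the $220,700 threshold, so the full $7,000 applies.
Elderly Relief Credit: $206,800 is at or below the $208,100 threshold, so the full $4,875 applies.
Total: $4,800 + $0 + $7,000 + $4,875 = $16,675.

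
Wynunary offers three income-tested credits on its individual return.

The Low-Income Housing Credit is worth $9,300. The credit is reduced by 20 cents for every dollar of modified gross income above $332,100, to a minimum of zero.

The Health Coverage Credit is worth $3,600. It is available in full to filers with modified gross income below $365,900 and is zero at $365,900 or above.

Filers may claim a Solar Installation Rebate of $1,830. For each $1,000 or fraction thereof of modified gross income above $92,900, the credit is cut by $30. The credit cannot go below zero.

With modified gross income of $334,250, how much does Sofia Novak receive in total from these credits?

Low-Income Housing Credit: 20% of the $2,150 excess over $332,100 is $430; credit = $9,300 − $430 = $8,870.
Health Coverage Credit: $334,250 is below the $365,900 cutoff, so the full $3,600 applies.
Solar Installation Rebate: income exceeds $92,900 by $241,350 → 242 increments × $30 = $7,260 ≥ base, so the credit is $0.
Total: $8,870 + $3,600 + $0 = $12,470.

$12,470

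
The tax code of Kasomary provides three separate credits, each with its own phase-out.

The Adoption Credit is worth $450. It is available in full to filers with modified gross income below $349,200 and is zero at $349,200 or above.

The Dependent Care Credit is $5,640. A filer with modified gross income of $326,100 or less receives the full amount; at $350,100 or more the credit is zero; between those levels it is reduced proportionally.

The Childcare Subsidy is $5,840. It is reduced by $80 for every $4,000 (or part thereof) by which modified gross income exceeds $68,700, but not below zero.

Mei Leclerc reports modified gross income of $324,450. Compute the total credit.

$6,810

Adoption Credit: $324,450 is below the $349,200 cutoff, so the full $450 applies.
Dependent Care Credit: $324,450 is at or below the $326,100 threshold, so the full $5,640 applies.
Childcare Subsidy: income exceeds $68,700 by $255,750, which is 64 full-or-partial $4,000 increments; reduction = 64 × $80 = $5,120, leaving $720.
Total: $450 + $5,640 + $720 = $6,810.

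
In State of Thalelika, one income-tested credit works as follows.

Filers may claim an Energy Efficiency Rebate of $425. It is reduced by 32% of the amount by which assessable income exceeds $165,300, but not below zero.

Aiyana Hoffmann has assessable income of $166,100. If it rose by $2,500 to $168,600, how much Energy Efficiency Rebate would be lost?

At $166,100 — 32% of the $800 excess over $165,300 is $256; credit = $425 − $256 = $169.
At $168,600 — 32% of the $3,300 excess over $165,300 is $1,056 ≥ base, so the credit is $0.
Lost: $169 − $0 = $169.

$169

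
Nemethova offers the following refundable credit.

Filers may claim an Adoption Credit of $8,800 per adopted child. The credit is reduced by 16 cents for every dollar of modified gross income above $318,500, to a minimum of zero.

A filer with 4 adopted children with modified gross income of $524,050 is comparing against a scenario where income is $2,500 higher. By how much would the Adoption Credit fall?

$400

At $524,050 — base = 4 × $8,800 = $35,200. 16% of the $205,550 excess over $318,500 is $32,888; credit = $35,200 − $32,888 = $2,312.
At $526,550 — base = 4 × $8,800 = $35,200. 16% of the $208,050 excess over $318,500 is $33,288; credit = $35,200 − $33,288 = $1,912.
Lost: $2,312 − $1,912 = $400.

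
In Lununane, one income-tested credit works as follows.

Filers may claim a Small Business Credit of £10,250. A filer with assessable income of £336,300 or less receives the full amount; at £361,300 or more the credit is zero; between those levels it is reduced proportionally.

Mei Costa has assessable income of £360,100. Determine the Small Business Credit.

Small Business Credit: £360,100 is £23,800 into a £25,000 phase-out range, leaving 1,200/25,000 of the credit: £10,250 × 1,200/25,000 = £492.

£492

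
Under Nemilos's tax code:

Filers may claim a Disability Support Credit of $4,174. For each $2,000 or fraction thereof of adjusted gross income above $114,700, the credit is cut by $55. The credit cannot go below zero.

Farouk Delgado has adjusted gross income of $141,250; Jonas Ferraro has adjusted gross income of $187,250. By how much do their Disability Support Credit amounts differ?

$1,265

Farouk ($141,250): Disability Support Credit: income exceeds $114,700 by $26,550, which is 14 full-or-partial $2,000 increments; reduction = 14 × $55 = $770, leaving $3,404.
Jonas ($187,250): Disability Support Credit: income exceeds $114,700 by $72,550, which is 37 full-or-partial $2,000 increments; reduction = 37 × $55 = $2,035, leaving $2,139.
Difference: |$3,404 − $2,139| = $1,265.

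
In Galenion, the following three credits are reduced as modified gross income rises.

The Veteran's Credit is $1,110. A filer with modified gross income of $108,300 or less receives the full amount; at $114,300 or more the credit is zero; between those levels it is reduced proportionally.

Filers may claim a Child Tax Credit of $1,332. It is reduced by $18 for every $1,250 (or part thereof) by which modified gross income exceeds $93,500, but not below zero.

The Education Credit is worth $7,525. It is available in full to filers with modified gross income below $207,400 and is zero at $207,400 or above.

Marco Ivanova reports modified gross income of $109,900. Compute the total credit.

Veteran's Credit: $109,900 is $1,600 into a $6,000 phase-out range, leaving 4,400/6,000 of the credit: $1,110 × 4,400/6,000 = $814.
Child Tax Credit: income exceeds $93,500 by $16,400, which is 14 full-or-partial $1,250 increments; reduction = 14 × $18 = $252, leaving $1,080.
Education Credit: $109,900 is below the $207,400 cutoff, so the full $7,525 applies.
Total: $814 + $1,080 + $7,525 = $9,419.

$9,419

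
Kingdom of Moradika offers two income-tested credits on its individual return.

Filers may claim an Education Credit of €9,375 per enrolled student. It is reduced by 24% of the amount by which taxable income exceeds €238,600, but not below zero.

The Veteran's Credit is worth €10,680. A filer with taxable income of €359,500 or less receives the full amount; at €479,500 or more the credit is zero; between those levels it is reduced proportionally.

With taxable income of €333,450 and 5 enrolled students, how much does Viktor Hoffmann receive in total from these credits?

€34,791

Education Credit: base = 5 × €9,375 = €46,875. 24% of the €94,850 excess over €238,600 is €22,764; credit = €46,875 − €22,764 = €24,111.
Veteran's Credit: €333,450 is at or below the €359,500 threshold, so the full €10,680 applies.
Total: €24,111 + €10,680 = €34,791.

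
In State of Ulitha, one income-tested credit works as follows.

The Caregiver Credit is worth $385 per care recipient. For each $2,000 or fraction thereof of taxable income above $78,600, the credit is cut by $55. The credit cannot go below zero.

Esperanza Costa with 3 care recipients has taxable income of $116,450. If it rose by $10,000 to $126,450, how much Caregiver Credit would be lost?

At $116,450 — base = 3 × $385 = $1,155. income exceeds $78,600 by $37,850, which is 19 full-or-partial $2,000 increments; reduction = 19 × $55 = $1,045, leaving $110.
At $126,450 — base = 3 × $385 = $1,155. income exceeds $78,600 by $47,850 → 24 increments × $55 = $1,320 ≥ base, so the credit is $0.
Lost: $110 − $0 = $110.

$110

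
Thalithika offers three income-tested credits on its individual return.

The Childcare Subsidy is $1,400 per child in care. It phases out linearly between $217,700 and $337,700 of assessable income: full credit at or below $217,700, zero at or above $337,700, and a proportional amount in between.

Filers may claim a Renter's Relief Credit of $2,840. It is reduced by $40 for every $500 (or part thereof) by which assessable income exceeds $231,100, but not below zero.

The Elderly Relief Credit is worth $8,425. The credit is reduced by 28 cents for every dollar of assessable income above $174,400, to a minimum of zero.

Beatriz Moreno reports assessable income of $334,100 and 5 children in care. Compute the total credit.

$210

Childcare Subsidy: base = 5 × $1,400 = $7,000. $334,100 is $116,400 into a $120,000 phase-out range, leaving 3,600/120,000 of the credit: $7,000 × 3,600/120,000 = $210.
Renter's Relief Credit: income exceeds $231,100 by $103,000 → 206 increments × $40 = $8,240 ≥ base, so the credit is $0.
Elderly Relief Credit: 28% of the $159,700 excess over $174,400 is $44,716 ≥ base, so the credit is $0.
Total: $210 + $0 + $0 = $210.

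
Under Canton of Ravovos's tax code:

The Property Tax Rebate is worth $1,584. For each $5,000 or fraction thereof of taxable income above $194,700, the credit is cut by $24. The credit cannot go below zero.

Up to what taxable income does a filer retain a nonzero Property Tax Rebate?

After 65 increments the reduction is 65 × $24 = $1,560, leaving $24; one more increment wipes it out. Increment 65 ends at excess 65 × $5,000 = $325,000, so the highest qualifying income is $194,700 + $325,000 = $519,700.

$519,700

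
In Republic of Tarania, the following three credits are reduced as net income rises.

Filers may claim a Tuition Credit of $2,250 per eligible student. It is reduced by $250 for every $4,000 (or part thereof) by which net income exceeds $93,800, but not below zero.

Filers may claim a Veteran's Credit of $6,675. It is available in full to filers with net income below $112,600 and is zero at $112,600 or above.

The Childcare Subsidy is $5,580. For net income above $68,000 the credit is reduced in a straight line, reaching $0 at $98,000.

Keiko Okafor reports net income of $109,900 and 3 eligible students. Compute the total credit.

Tuition Credit: base = 3 × $2,250 = $6,750. income exceeds $93,800 by $16,100, which is 5 full-or-partial $4,000 increments; reduction = 5 × $250 = $1,250, leaving $5,500.
Veteran's Credit: $109,900 is below the $112,600 cutoff, so the full $6,675 applies.
Childcare Subsidy: $109,900 is at or above $98,000, so the credit is $0.
Total: $5,500 + $6,675 + $0 = $12,175.

$12,175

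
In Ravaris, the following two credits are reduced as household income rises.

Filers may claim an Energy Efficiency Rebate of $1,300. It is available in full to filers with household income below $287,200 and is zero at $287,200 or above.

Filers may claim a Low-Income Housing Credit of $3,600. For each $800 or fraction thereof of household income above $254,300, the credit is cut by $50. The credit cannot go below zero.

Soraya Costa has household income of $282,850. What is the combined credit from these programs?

$3,100

Energy Efficiency Rebate: $282,850 is below the $287,200 cutoff, so the full $1,300 applies.
Low-Income Housing Credit: income exceeds $254,300 by $28,550, which is 36 full-or-partial $800 increments; reduction = 36 × $50 = $1,800, leaving $1,800.
Total: $1,300 + $1,800 = $3,100.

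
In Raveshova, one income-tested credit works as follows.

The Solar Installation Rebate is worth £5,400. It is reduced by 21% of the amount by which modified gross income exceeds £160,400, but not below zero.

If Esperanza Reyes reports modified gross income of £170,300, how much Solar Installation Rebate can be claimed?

Solar Installation Rebate: 21% of the £9,900 excess over £160,400 is £2,079; credit = £5,400 − £2,079 = £3,321.

£3,321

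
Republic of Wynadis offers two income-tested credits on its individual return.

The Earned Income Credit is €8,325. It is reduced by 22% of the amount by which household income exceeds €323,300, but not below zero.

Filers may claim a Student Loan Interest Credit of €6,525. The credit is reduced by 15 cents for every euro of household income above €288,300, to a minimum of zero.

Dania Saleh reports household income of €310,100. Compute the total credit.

Earned Income Credit: €310,100 is at or below the €323,300 threshold, so the full €8,325 applies.
Student Loan Interest Credit: 15% of the €21,800 excess over €288,300 is €3,270; credit = €6,525 − €3,270 = €3,255.
Total: €8,325 + €3,255 = €11,580.

€11,580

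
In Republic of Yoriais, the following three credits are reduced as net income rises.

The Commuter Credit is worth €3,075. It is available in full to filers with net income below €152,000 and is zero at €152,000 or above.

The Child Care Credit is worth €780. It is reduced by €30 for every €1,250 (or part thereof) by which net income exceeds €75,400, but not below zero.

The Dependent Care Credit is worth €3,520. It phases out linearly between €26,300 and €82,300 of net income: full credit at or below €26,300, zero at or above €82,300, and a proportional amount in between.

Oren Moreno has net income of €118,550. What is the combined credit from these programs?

€3,075

Commuter Credit: €118,550 is below the €152,000 cutoff, so the full €3,075 applies.
Child Care Credit: income exceeds €75,400 by €43,150 → 35 increments × €30 = €1,050 ≥ base, so the credit is €0.
Dependent Care Credit: €118,550 is at or above €82,300, so the credit is €0.
Total: €3,075 + €0 + €0 = €3,075.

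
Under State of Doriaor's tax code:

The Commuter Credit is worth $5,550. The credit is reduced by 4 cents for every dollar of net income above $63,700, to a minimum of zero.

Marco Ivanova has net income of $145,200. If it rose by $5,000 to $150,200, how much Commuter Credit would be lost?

$200

At $145,200 — 4% of the $81,500 excess over $63,700 is $3,260; credit = $5,550 − $3,260 = $2,290.
At $150,200 — 4% of the $86,500 excess over $63,700 is $3,460; credit = $5,550 − $3,460 = $2,090.
Lost: $2,290 − $2,090 = $200.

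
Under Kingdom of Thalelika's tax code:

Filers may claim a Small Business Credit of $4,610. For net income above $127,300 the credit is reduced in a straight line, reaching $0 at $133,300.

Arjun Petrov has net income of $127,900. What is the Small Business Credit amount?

Small Business Credit: $127,900 is $600 into a $6,000 phase-out range, leaving 5,400/6,000 of the credit: $4,610 × 5,400/6,000 = $4,149.

$4,149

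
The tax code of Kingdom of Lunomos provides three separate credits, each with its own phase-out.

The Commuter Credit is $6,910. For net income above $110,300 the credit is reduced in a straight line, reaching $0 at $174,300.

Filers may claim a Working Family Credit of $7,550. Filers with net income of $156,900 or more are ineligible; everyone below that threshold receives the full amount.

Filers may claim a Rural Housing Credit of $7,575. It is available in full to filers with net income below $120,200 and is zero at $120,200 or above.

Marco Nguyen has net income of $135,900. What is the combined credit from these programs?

$11,696

Commuter Credit: $135,900 is $25,600 into a $64,000 phase-out range, leaving 38,400/64,000 of the credit: $6,910 × 38,400/64,000 = $4,146.
Working Family Credit: $135,900 is below the $156,900 cutoff, so the full $7,550 applies.
Rural Housing Credit: $135,900 meets or exceeds the $120,200 cutoff, so the credit is $0.
Total: $4,146 + $7,550 + $0 = $11,696.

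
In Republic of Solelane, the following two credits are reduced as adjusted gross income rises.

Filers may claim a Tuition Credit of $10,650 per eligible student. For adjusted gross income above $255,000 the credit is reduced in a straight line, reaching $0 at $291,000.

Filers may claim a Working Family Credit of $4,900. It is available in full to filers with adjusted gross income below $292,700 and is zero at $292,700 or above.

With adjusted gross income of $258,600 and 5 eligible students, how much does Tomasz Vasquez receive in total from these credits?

$52,825

Tuition Credit: base = 5 × $10,650 = $53,250. $258,600 is $3,600 into a $36,000 phase-out range, leaving 32,400/36,000 of the credit: $53,250 × 32,400/36,000 = $47,925.
Working Family Credit: $258,600 is below the $292,700 cutoff, so the full $4,900 applies.
Total: $47,925 + $4,900 = $52,825.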